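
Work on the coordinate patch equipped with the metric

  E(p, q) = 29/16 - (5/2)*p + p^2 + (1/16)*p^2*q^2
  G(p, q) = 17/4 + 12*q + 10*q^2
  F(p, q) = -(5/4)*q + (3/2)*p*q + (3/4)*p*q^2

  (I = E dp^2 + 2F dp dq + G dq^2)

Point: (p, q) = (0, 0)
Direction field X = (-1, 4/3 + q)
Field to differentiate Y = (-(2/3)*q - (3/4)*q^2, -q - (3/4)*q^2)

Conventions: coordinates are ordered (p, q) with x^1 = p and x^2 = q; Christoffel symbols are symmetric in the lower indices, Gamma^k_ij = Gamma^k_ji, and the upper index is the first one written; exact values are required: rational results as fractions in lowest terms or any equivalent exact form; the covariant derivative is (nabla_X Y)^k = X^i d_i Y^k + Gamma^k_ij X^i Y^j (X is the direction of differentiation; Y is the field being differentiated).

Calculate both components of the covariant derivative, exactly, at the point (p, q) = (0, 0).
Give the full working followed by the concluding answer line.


E = 29/16, F = 0, G = 17/4 at the point
E_p = -5/2, E_q = 0, F_p = 0, F_q = -5/4, G_p = 0, G_q = 12
EG - F^2 = 493/64;  g^inv = (64/493) * [[17/4, 0], [0, 29/16]]
first-kind symbols [ij,l] = (1/2)(d_i g_jl + d_j g_il - d_l g_ij): [pp,p] = E_p/2 = -5/4, [pp,q] = F_p - E_q/2 = 0, [pq,p] = E_q/2 = 0, [pq,q] = G_p/2 = 0, [qq,p] = F_q - G_p/2 = -5/4, [qq,q] = G_q/2 = 6
Gamma^p_ij = (G*[ij,p] - F*[ij,q])/(EG - F^2), Gamma^q_ij = (E*[ij,q] - F*[ij,p])/(EG - F^2)
Gamma_ppp = -20/29, Gamma_ppq = 0, Gamma_pqq = -20/29, Gamma_qpp = 0, Gamma_qpq = 0, Gamma_qqq = 24/17
X = (-1, 4/3), Y = (0, 0) at the point

Answer: (nabla_X Y)^p = -8/9, (nabla_X Y)^q = -4/3


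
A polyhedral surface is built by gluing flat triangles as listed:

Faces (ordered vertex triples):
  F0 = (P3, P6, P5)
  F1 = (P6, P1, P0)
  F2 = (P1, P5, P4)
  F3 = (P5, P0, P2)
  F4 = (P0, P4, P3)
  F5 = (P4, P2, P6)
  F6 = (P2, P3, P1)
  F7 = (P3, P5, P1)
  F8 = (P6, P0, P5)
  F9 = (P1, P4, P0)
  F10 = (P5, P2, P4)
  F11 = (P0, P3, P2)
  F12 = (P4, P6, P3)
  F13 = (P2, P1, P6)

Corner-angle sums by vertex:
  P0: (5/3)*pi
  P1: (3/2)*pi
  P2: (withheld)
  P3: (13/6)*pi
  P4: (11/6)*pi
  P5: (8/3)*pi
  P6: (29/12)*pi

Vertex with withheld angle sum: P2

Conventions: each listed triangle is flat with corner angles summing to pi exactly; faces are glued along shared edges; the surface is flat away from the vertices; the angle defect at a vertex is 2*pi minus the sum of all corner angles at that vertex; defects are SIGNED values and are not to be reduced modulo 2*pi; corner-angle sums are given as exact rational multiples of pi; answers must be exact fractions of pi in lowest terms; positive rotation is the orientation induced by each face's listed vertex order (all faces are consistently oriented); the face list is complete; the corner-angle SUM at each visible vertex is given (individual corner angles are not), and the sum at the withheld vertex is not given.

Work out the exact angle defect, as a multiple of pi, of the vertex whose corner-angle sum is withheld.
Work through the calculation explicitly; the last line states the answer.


V = 7, E = 21, F = 14; chi = V - E + F = 0
Gauss-Bonnet: total defect = 2*pi*chi = 0; visible defects sum to -pi/4

Answer: defect(P2) = pi/4


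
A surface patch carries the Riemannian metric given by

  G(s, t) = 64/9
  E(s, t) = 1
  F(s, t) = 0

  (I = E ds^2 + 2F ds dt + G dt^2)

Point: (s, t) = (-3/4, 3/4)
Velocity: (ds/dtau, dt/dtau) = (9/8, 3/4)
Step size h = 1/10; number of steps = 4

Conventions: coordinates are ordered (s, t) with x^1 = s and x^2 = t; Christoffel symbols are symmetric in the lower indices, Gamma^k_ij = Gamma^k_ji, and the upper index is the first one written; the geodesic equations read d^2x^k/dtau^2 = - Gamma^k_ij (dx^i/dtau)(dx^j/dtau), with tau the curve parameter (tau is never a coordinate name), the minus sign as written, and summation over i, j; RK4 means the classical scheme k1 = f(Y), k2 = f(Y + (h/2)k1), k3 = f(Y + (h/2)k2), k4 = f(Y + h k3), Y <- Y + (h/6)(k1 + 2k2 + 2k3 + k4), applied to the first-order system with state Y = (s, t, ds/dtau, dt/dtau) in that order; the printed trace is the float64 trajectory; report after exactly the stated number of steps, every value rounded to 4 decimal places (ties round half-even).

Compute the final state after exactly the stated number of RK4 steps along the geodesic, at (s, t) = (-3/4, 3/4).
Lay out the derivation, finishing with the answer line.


f(Y) = (ds/dtau, dt/dtau, -Gamma^s_ij Y'^i Y'^j, -Gamma^t_ij Y'^i Y'^j) with the Gammas evaluated at the stage position; h = 0.100000; intermediate values shown to 6 dp
step 0: s = -0.7500, t = 0.7500, ds/dtau = 1.1250, dt/dtau = 0.7500
step 1:
  k1: at (s, t) = (-0.750000, 0.750000), (ds/dtau, dt/dtau) = (1.125000, 0.750000); Gamma_sss = 0.000000, Gamma_sst = 0.000000, Gamma_stt = 0.000000, Gamma_tss = 0.000000, Gamma_tst = 0.000000, Gamma_ttt = 0.000000; k1 = (1.125000, 0.750000, 0.000000, 0.000000)
  k2: at (s, t) = (-0.693750, 0.787500), (ds/dtau, dt/dtau) = (1.125000, 0.750000); Gamma_sss = 0.000000, Gamma_sst = 0.000000, Gamma_stt = 0.000000, Gamma_tss = 0.000000, Gamma_tst = 0.000000, Gamma_ttt = 0.000000; k2 = (1.125000, 0.750000, 0.000000, 0.000000)
  k3: at (s, t) = (-0.693750, 0.787500), (ds/dtau, dt/dtau) = (1.125000, 0.750000); Gamma_sss = 0.000000, Gamma_sst = 0.000000, Gamma_stt = 0.000000, Gamma_tss = 0.000000, Gamma_tst = 0.000000, Gamma_ttt = 0.000000; k3 = (1.125000, 0.750000, 0.000000, 0.000000)
  k4: at (s, t) = (-0.637500, 0.825000), (ds/dtau, dt/dtau) = (1.125000, 0.750000); Gamma_sss = 0.000000, Gamma_sst = 0.000000, Gamma_stt = 0.000000, Gamma_tss = 0.000000, Gamma_tst = 0.000000, Gamma_ttt = 0.000000; k4 = (1.125000, 0.750000, 0.000000, 0.000000)
  Y <- Y + (h/6)(k1 + 2k2 + 2k3 + k4): s = -0.6375, t = 0.8250, ds/dtau = 1.1250, dt/dtau = 0.7500
step 2:
  k1: at (s, t) = (-0.637500, 0.825000), (ds/dtau, dt/dtau) = (1.125000, 0.750000); Gamma_sss = 0.000000, Gamma_sst = 0.000000, Gamma_stt = 0.000000, Gamma_tss = 0.000000, Gamma_tst = 0.000000, Gamma_ttt = 0.000000; k1 = (1.125000, 0.750000, 0.000000, 0.000000)
  k2: at (s, t) = (-0.581250, 0.862500), (ds/dtau, dt/dtau) = (1.125000, 0.750000); Gamma_sss = 0.000000, Gamma_sst = 0.000000, Gamma_stt = 0.000000, Gamma_tss = 0.000000, Gamma_tst = 0.000000, Gamma_ttt = 0.000000; k2 = (1.125000, 0.750000, 0.000000, 0.000000)
  k3: at (s, t) = (-0.581250, 0.862500), (ds/dtau, dt/dtau) = (1.125000, 0.750000); Gamma_sss = 0.000000, Gamma_sst = 0.000000, Gamma_stt = 0.000000, Gamma_tss = 0.000000, Gamma_tst = 0.000000, Gamma_ttt = 0.000000; k3 = (1.125000, 0.750000, 0.000000, 0.000000)
  k4: at (s, t) = (-0.525000, 0.900000), (ds/dtau, dt/dtau) = (1.125000, 0.750000); Gamma_sss = 0.000000, Gamma_sst = 0.000000, Gamma_stt = 0.000000, Gamma_tss = 0.000000, Gamma_tst = 0.000000, Gamma_ttt = 0.000000; k4 = (1.125000, 0.750000, 0.000000, 0.000000)
  Y <- Y + (h/6)(k1 + 2k2 + 2k3 + k4): s = -0.5250, t = 0.9000, ds/dtau = 1.1250, dt/dtau = 0.7500
step 3:
  k1: at (s, t) = (-0.525000, 0.900000), (ds/dtau, dt/dtau) = (1.125000, 0.750000); Gamma_sss = 0.000000, Gamma_sst = 0.000000, Gamma_stt = 0.000000, Gamma_tss = 0.000000, Gamma_tst = 0.000000, Gamma_ttt = 0.000000; k1 = (1.125000, 0.750000, 0.000000, 0.000000)
  k2: at (s, t) = (-0.468750, 0.937500), (ds/dtau, dt/dtau) = (1.125000, 0.750000); Gamma_sss = 0.000000, Gamma_sst = 0.000000, Gamma_stt = 0.000000, Gamma_tss = 0.000000, Gamma_tst = 0.000000, Gamma_ttt = 0.000000; k2 = (1.125000, 0.750000, 0.000000, 0.000000)
  k3: at (s, t) = (-0.468750, 0.937500), (ds/dtau, dt/dtau) = (1.125000, 0.750000); Gamma_sss = 0.000000, Gamma_sst = 0.000000, Gamma_stt = 0.000000, Gamma_tss = 0.000000, Gamma_tst = 0.000000, Gamma_ttt = 0.000000; k3 = (1.125000, 0.750000, 0.000000, 0.000000)
  k4: at (s, t) = (-0.412500, 0.975000), (ds/dtau, dt/dtau) = (1.125000, 0.750000); Gamma_sss = 0.000000, Gamma_sst = 0.000000, Gamma_stt = 0.000000, Gamma_tss = 0.000000, Gamma_tst = 0.000000, Gamma_ttt = 0.000000; k4 = (1.125000, 0.750000, 0.000000, 0.000000)
  Y <- Y + (h/6)(k1 + 2k2 + 2k3 + k4): s = -0.4125, t = 0.9750, ds/dtau = 1.1250, dt/dtau = 0.7500
step 4:
  k1: at (s, t) = (-0.412500, 0.975000), (ds/dtau, dt/dtau) = (1.125000, 0.750000); Gamma_sss = 0.000000, Gamma_sst = 0.000000, Gamma_stt = 0.000000, Gamma_tss = 0.000000, Gamma_tst = 0.000000, Gamma_ttt = 0.000000; k1 = (1.125000, 0.750000, 0.000000, 0.000000)
  k2: at (s, t) = (-0.356250, 1.012500), (ds/dtau, dt/dtau) = (1.125000, 0.750000); Gamma_sss = 0.000000, Gamma_sst = 0.000000, Gamma_stt = 0.000000, Gamma_tss = 0.000000, Gamma_tst = 0.000000, Gamma_ttt = 0.000000; k2 = (1.125000, 0.750000, 0.000000, 0.000000)
  k3: at (s, t) = (-0.356250, 1.012500), (ds/dtau, dt/dtau) = (1.125000, 0.750000); Gamma_sss = 0.000000, Gamma_sst = 0.000000, Gamma_stt = 0.000000, Gamma_tss = 0.000000, Gamma_tst = 0.000000, Gamma_ttt = 0.000000; k3 = (1.125000, 0.750000, 0.000000, 0.000000)
  k4: at (s, t) = (-0.300000, 1.050000), (ds/dtau, dt/dtau) = (1.125000, 0.750000); Gamma_sss = 0.000000, Gamma_sst = 0.000000, Gamma_stt = 0.000000, Gamma_tss = 0.000000, Gamma_tst = 0.000000, Gamma_ttt = 0.000000; k4 = (1.125000, 0.750000, 0.000000, 0.000000)
  Y <- Y + (h/6)(k1 + 2k2 + 2k3 + k4): s = -0.3000, t = 1.0500, ds/dtau = 1.1250, dt/dtau = 0.7500

Answer: s = -0.3000, t = 1.0500, ds/dtau = 1.1250, dt/dtau = 0.7500


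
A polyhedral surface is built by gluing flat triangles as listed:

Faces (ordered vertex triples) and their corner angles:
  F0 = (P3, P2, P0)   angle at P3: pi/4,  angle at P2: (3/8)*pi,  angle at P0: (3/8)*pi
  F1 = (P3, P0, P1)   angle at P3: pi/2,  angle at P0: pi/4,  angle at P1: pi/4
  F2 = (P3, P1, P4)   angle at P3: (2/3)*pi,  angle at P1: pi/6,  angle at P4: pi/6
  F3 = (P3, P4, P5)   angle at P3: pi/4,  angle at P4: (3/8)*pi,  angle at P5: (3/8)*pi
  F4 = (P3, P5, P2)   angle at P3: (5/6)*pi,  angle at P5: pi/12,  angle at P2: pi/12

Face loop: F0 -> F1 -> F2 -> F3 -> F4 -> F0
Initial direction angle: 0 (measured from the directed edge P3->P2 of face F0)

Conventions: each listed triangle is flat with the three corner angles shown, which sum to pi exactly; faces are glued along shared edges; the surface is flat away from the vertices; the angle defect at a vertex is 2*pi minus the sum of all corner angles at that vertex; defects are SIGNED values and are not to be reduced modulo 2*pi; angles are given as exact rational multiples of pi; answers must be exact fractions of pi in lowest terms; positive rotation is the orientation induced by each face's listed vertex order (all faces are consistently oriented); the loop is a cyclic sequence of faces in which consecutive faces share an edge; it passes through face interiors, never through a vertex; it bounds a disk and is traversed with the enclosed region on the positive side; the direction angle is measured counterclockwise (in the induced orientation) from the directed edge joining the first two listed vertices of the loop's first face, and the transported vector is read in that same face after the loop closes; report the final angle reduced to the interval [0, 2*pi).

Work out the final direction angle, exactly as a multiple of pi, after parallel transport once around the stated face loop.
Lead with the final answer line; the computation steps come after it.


Answer: final direction angle = (3/2)*pi

enclosed vertex P3: corner angles sum to (5/2)*pi, defect = 2*pi - (5/2)*pi = -pi/2
summing the enclosed defects onto the initial angle, mod 2*pi in the induced orientation:
final angle = 0 - pi/2 = (3/2)*pi (mod 2*pi)


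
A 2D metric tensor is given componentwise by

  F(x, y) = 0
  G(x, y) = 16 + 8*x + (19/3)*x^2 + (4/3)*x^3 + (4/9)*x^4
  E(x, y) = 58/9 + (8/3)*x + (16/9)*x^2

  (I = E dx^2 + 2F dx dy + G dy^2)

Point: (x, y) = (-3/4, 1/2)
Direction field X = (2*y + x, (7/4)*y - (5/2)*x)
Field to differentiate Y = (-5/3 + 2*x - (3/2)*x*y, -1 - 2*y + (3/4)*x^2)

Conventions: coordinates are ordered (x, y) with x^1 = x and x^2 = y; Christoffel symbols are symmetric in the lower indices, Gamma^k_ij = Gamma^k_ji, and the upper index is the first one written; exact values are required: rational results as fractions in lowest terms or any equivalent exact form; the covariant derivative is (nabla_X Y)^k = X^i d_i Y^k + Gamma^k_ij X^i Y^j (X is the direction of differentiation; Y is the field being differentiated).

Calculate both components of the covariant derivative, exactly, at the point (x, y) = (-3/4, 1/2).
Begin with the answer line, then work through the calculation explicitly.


Answer: (nabla_X Y)^x = 109/32, (nabla_X Y)^y = -185/32

E = 49/9, F = 0, G = 841/64 at the point
E_x = 0, E_y = 0, F_x = 0, F_y = 0, G_x = 0, G_y = 0
EG - F^2 = 41209/576;  g^inv = (576/41209) * [[841/64, 0], [0, 49/9]]
first-kind symbols [ij,l] = (1/2)(d_i g_jl + d_j g_il - d_l g_ij): [xx,x] = E_x/2 = 0, [xx,y] = F_x - E_y/2 = 0, [xy,x] = E_y/2 = 0, [xy,y] = G_x/2 = 0, [yy,x] = F_y - G_x/2 = 0, [yy,y] = G_y/2 = 0
Gamma^x_ij = (G*[ij,x] - F*[ij,y])/(EG - F^2), Gamma^y_ij = (E*[ij,y] - F*[ij,x])/(EG - F^2)
Gamma_xxx = 0, Gamma_xxy = 0, Gamma_xyy = 0, Gamma_yxx = 0, Gamma_yxy = 0, Gamma_yyy = 0
X = (1/4, 11/4), Y = (-125/48, -101/64) at the point


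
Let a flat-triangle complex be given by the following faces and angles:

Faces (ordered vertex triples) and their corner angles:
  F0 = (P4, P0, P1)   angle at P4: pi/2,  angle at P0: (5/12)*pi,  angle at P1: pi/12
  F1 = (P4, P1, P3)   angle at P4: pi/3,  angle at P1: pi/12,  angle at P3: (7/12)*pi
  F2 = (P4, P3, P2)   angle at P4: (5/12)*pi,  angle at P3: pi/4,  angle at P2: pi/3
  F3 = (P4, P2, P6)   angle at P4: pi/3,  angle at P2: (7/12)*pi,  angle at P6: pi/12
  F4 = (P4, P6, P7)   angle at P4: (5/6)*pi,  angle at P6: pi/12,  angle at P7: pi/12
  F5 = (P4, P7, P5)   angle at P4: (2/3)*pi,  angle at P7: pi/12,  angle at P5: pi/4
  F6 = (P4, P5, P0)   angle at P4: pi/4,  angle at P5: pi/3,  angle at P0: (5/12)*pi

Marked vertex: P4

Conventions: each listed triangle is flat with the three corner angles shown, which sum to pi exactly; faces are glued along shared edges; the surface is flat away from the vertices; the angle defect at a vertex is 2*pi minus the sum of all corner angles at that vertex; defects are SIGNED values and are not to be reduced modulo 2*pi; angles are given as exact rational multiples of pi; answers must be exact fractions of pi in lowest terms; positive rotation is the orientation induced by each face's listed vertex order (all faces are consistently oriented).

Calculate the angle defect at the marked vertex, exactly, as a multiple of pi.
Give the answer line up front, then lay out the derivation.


Answer: defect(P4) = (-4/3)*pi

Sum of corner angles at P4: (10/3)*pi
defect = 2*pi - (10/3)*pi


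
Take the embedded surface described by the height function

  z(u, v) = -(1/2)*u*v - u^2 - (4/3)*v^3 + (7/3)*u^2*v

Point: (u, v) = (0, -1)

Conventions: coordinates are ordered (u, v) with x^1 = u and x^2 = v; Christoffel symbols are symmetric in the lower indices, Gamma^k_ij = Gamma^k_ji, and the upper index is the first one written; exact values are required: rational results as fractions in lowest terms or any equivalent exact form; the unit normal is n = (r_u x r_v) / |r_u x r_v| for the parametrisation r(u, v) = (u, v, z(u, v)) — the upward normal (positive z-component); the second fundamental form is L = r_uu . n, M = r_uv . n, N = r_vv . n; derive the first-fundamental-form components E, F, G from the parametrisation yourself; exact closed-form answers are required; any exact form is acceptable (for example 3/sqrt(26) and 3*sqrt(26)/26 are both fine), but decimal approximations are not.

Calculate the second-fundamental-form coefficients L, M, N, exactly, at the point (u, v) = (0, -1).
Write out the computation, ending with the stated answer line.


z_u = 1/2, z_v = -4, z_uu = -20/3, z_uv = -1/2, z_vv = 8
E = 5/4, F = -2, G = 17; answer radicand W^2 = 69/4
unnormalised second-form numerators: l = -20/3, m = -1/2, n = 8; L = l/sqrt(69/4), and similarly M = m/sqrt(W^2), N = n/sqrt(W^2)

Answer: L = -40*sqrt(69)/207, M = -sqrt(69)/69, N = 16*sqrt(69)/69


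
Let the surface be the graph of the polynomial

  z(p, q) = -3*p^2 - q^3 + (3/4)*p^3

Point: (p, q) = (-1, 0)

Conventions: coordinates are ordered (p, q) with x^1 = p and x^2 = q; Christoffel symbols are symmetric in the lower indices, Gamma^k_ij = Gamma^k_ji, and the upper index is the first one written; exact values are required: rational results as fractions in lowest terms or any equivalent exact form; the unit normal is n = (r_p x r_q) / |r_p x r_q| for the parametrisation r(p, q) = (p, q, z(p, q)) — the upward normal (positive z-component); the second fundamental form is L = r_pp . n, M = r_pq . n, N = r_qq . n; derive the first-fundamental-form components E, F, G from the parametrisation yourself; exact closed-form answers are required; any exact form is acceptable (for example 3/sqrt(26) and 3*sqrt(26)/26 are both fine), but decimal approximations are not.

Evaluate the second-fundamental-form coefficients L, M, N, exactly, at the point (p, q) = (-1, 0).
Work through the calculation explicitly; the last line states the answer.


z_p = 33/4, z_q = 0, z_pp = -21/2, z_pq = 0, z_qq = 0
E = 1105/16, F = 0, G = 1; answer radicand W^2 = 1105/16
unnormalised second-form numerators: l = -21/2, m = 0, n = 0; L = l/sqrt(1105/16), and similarly M = m/sqrt(W^2), N = n/sqrt(W^2)

Answer: L = -42*sqrt(1105)/1105, M = 0, N = 0


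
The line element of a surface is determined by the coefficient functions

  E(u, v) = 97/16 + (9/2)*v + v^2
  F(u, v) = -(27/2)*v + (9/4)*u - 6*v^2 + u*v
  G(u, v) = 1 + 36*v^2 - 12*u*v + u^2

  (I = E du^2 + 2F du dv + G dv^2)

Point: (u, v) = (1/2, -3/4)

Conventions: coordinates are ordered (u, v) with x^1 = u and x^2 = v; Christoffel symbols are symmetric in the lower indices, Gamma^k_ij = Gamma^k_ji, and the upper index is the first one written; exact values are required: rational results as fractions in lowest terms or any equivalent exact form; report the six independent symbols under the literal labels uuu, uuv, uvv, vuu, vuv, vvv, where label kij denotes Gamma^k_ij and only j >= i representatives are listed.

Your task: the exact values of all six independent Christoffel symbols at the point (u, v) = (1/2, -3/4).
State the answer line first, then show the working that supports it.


Answer: Gamma_uuu = 0, Gamma_uuv = 6/113, Gamma_uvv = -36/113, Gamma_vuu = 0, Gamma_vuv = 20/113, Gamma_vvv = -120/113

E = 13/4, F = 15/2, G = 26 at the point
E_u = 0, E_v = 3, F_u = 3/2, F_v = -4, G_u = 10, G_v = -60
EG - F^2 = 113/4;  g^inv = (4/113) * [[26, -15/2], [-15/2, 13/4]]
first-kind symbols [ij,l] = (1/2)(d_i g_jl + d_j g_il - d_l g_ij): [uu,u] = E_u/2 = 0, [uu,v] = F_u - E_v/2 = 0, [uv,u] = E_v/2 = 3/2, [uv,v] = G_u/2 = 5, [vv,u] = F_v - G_u/2 = -9, [vv,v] = G_v/2 = -30
Gamma^u_ij = (G*[ij,u] - F*[ij,v])/(EG - F^2), Gamma^v_ij = (E*[ij,v] - F*[ij,u])/(EG - F^2)


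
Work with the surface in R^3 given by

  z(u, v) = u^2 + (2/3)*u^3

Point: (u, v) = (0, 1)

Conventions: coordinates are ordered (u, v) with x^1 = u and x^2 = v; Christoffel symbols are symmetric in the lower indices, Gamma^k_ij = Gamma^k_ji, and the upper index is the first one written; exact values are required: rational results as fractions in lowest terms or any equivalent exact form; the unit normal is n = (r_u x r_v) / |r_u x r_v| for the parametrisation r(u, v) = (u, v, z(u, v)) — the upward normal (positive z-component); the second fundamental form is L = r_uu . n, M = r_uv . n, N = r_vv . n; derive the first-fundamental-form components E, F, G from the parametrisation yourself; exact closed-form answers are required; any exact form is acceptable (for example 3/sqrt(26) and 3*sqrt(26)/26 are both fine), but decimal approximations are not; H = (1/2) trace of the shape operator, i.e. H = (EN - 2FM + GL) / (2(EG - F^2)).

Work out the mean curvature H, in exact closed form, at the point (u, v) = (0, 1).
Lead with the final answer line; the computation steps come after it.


Answer: H = 1

z_u = 0, z_v = 0, z_uu = 2, z_uv = 0, z_vv = 0
E = 1, F = 0, G = 1; answer radicand W^2 = 1
unnormalised second-form numerators: l = 2, m = 0, n = 0; L = l/sqrt(1), and similarly M = m/sqrt(W^2), N = n/sqrt(W^2)
H = (E*n - 2*F*m + G*l) / (2*(EG - F^2)*sqrt(W^2)); E*n - 2*F*m + G*l = 2, EG - F^2 = 1, so H = (1)/sqrt(1)


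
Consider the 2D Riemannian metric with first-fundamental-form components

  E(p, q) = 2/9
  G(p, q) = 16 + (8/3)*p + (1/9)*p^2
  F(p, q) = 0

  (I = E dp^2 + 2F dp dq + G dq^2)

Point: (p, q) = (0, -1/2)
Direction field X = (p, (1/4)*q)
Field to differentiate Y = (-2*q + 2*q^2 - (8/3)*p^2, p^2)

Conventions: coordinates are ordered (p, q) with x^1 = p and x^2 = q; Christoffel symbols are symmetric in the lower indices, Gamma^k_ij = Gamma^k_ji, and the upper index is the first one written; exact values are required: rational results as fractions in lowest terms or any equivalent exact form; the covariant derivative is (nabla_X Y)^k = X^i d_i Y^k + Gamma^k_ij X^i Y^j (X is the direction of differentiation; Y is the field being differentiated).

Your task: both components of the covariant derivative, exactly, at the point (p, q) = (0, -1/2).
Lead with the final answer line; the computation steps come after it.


Answer: (nabla_X Y)^p = 1/2, (nabla_X Y)^q = -1/64

E = 2/9, F = 0, G = 16 at the point
E_p = 0, E_q = 0, F_p = 0, F_q = 0, G_p = 8/3, G_q = 0
EG - F^2 = 32/9;  g^inv = (9/32) * [[16, 0], [0, 2/9]]
first-kind symbols [ij,l] = (1/2)(d_i g_jl + d_j g_il - d_l g_ij): [pp,p] = E_p/2 = 0, [pp,q] = F_p - E_q/2 = 0, [pq,p] = E_q/2 = 0, [pq,q] = G_p/2 = 4/3, [qq,p] = F_q - G_p/2 = -4/3, [qq,q] = G_q/2 = 0
Gamma^p_ij = (G*[ij,p] - F*[ij,q])/(EG - F^2), Gamma^q_ij = (E*[ij,q] - F*[ij,p])/(EG - F^2)
Gamma_ppp = 0, Gamma_ppq = 0, Gamma_pqq = -6, Gamma_qpp = 0, Gamma_qpq = 1/12, Gamma_qqq = 0
X = (0, -1/8), Y = (3/2, 0) at the point


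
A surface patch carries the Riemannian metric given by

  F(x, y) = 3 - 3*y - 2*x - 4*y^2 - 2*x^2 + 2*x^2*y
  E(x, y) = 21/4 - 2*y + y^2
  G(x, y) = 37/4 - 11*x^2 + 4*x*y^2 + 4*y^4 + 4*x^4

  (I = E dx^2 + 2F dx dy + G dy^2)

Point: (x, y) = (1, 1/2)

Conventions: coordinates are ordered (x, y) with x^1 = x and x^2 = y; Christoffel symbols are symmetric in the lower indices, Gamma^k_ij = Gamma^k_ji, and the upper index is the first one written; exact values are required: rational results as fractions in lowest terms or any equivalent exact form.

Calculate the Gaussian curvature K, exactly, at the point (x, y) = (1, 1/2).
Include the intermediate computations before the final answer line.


E = 9/2, F = -5/2, G = 7/2, EG - F^2 = 19/2 at the point
E_x = 0, E_y = -1, F_x = -4, F_y = -5, G_x = -5, G_y = 6
E_yy = 2, F_xy = 4, G_xx = 26
Apply the Brioschi formula K = (det M1 - det M2)/(EG - F^2)^2 over the derivative matrices of E, F, G.
M1 = [[-E_yy/2 + F_xy - G_xx/2, E_x/2, F_x - E_y/2], [F_y - G_x/2, E, F], [G_y/2, F, G]] = [[-10, 0, -7/2], [-5/2, 9/2, -5/2], [3, -5/2, 7/2]]; det M1 = -557/8
M2 = [[0, E_y/2, G_x/2], [E_y/2, E, F], [G_x/2, F, G]] = [[0, -1/2, -5/2], [-1/2, 9/2, -5/2], [-5/2, -5/2, 7/2]]; det M2 = -141/4
det M1 - det M2 = -275/8; K = -275/8 / (19/2)^2 = -275/722

Answer: K = -275/722


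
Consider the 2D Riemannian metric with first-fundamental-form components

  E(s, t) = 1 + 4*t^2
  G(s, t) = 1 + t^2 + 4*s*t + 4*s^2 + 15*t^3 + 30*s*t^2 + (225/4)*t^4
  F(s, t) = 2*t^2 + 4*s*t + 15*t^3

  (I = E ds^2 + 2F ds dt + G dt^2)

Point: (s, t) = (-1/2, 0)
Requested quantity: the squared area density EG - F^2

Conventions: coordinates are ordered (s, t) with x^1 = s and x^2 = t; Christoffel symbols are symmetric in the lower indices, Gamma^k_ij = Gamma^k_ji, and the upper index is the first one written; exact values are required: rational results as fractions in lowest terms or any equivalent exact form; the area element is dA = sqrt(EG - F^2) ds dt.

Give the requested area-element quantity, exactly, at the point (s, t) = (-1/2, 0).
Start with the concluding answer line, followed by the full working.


Answer: EG - F^2 = 2

E = 1, F = 0, G = 2; EG - F^2 = 2


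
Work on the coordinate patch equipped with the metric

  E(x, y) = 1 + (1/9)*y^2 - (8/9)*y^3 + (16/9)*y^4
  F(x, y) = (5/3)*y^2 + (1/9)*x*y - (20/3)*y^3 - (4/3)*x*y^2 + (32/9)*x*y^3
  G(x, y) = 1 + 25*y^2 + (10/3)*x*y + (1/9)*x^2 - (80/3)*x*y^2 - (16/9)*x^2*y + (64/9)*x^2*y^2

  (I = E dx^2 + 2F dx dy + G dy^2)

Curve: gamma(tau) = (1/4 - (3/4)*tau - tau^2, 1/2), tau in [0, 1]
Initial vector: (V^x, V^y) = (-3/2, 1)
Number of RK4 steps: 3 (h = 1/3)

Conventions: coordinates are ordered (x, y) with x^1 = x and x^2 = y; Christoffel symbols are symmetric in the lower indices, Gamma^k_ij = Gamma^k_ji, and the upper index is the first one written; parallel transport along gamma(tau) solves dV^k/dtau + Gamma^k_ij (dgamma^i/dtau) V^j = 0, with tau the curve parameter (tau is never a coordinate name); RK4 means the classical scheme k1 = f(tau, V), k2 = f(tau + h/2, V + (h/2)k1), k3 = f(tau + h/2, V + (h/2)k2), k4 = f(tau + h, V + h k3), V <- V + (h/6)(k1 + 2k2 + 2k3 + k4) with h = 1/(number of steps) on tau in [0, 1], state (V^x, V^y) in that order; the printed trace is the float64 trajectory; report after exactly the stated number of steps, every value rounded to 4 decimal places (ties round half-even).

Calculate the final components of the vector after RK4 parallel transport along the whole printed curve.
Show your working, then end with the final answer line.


gamma'(tau) = (-3/4 - 2*tau, 0); f(tau, V)^k = -Gamma^k_ij(gamma(tau)) gamma'^i(tau) V^j; h = 1/3; intermediate values shown to 6 dp
curve data and Christoffel symbols at the stage parameters:
  tau = 0.000000: gamma = (0.250000, 0.500000), gamma' = (-0.750000, 0.000000); Gamma_xxx = 0.000000, Gamma_xxy = 0.027366, Gamma_xyy = -0.118586, Gamma_yxx = 0.000000, Gamma_yxy = -0.369441, Gamma_yyy = 1.600912
  tau = 0.166667: gamma = (0.097222, 0.500000), gamma' = (-1.083333, 0.000000); Gamma_xxx = 0.000000, Gamma_xxy = 0.024506, Gamma_xyy = -0.116176, Gamma_yxx = 0.000000, Gamma_yxy = -0.353292, Gamma_yyy = 1.674864
  tau = 0.333333: gamma = (-0.111111, 0.500000), gamma' = (-1.416667, 0.000000); Gamma_xxx = 0.000000, Gamma_xxy = 0.021243, Gamma_xyy = -0.112510, Gamma_yxx = 0.000000, Gamma_yxy = -0.332809, Gamma_yyy = 1.762654
  tau = 0.500000: gamma = (-0.375000, 0.500000), gamma' = (-1.750000, 0.000000); Gamma_xxx = 0.000000, Gamma_xxy = 0.017934, Gamma_xyy = -0.107603, Gamma_yxx = 0.000000, Gamma_yxy = -0.309359, Gamma_yyy = 1.856155
  tau = 0.666667: gamma = (-0.694444, 0.500000), gamma' = (-2.083333, 0.000000); Gamma_xxx = 0.000000, Gamma_xxy = 0.014838, Gamma_xyy = -0.101669, Gamma_yxx = 0.000000, Gamma_yxy = -0.284399, Gamma_yyy = 1.948662
  tau = 0.833333: gamma = (-1.069444, 0.500000), gamma' = (-2.416667, 0.000000); Gamma_xxx = 0.000000, Gamma_xxy = 0.012105, Gamma_xyy = -0.095045, Gamma_yxx = 0.000000, Gamma_yxy = -0.259243, Gamma_yyy = 2.035539
  tau = 1.000000: gamma = (-1.500000, 0.500000), gamma' = (-2.750000, 0.000000); Gamma_xxx = 0.000000, Gamma_xxy = 0.009788, Gamma_xyy = -0.088091, Gamma_yxx = 0.000000, Gamma_yxy = -0.234910, Gamma_yyy = 2.114192
step 0: V^x = -1.5000, V^y = 1.0000
step 1: k1 = (0.020525, -0.277081), k2 = (0.025322, -0.365058), k3 = (0.024933, -0.359446), k4 = (0.026489, -0.414989); V <- V + (h/6)(k1 + 2k2 + 2k3 + k4): V^x = -1.4918, V^y = 0.8811
step 2: k1 = (0.026515, -0.415397), k2 = (0.025478, -0.439501), k3 = (0.025352, -0.437326), k4 = (0.022730, -0.435650); V <- V + (h/6)(k1 + 2k2 + 2k3 + k4): V^x = -1.4834, V^y = 0.7363
step 3: k1 = (0.022763, -0.436284), k2 = (0.019413, -0.415768), k3 = (0.019513, -0.417910), k4 = (0.016070, -0.385691); V <- V + (h/6)(k1 + 2k2 + 2k3 + k4): V^x = -1.4769, V^y = 0.5980

Answer: V^x = -1.4769, V^y = 0.5980


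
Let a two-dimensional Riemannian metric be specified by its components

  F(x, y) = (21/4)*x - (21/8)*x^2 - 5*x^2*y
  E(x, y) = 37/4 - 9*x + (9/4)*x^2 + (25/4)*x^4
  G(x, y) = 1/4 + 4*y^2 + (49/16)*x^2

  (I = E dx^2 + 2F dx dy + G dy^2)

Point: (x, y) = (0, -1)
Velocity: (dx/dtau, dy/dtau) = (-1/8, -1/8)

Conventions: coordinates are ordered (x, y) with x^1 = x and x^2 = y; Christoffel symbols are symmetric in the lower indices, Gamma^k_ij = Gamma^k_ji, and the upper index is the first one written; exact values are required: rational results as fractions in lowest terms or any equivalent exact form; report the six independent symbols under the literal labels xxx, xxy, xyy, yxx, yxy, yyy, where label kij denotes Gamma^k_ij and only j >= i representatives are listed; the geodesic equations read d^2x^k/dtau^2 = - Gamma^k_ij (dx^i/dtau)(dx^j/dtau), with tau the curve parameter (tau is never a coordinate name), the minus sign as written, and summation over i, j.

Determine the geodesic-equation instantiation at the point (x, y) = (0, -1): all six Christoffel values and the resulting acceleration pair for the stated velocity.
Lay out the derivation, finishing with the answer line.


E = 37/4, F = 0, G = 17/4 at the point
E_x = -9, E_y = 0, F_x = 21/4, F_y = 0, G_x = 0, G_y = -8
EG - F^2 = 629/16;  g^inv = (16/629) * [[17/4, 0], [0, 37/4]]
first-kind symbols [ij,l] = (1/2)(d_i g_jl + d_j g_il - d_l g_ij): [xx,x] = E_x/2 = -9/2, [xx,y] = F_x - E_y/2 = 21/4, [xy,x] = E_y/2 = 0, [xy,y] = G_x/2 = 0, [yy,x] = F_y - G_x/2 = 0, [yy,y] = G_y/2 = -4
Gamma^x_ij = (G*[ij,x] - F*[ij,y])/(EG - F^2), Gamma^y_ij = (E*[ij,y] - F*[ij,x])/(EG - F^2)
Gamma_xxx = -18/37, Gamma_xxy = 0, Gamma_xyy = 0, Gamma_yxx = 21/17, Gamma_yxy = 0, Gamma_yyy = -16/17
d^2x/dtau^2 = -(Gamma_xxx*(-1/8)^2 + 2*Gamma_xxy*(-1/8)*(-1/8) + Gamma_xyy*(-1/8)^2) = 9/1184
d^2y/dtau^2 = -(Gamma_yxx*(-1/8)^2 + 2*Gamma_yxy*(-1/8)*(-1/8) + Gamma_yyy*(-1/8)^2) = -5/1088

Answer: Gamma_xxx = -18/37, Gamma_xxy = 0, Gamma_xyy = 0, Gamma_yxx = 21/17, Gamma_yxy = 0, Gamma_yyy = -16/17; accelerations (d^2x/dtau^2, d^2y/dtau^2) = (9/1184, -5/1088)


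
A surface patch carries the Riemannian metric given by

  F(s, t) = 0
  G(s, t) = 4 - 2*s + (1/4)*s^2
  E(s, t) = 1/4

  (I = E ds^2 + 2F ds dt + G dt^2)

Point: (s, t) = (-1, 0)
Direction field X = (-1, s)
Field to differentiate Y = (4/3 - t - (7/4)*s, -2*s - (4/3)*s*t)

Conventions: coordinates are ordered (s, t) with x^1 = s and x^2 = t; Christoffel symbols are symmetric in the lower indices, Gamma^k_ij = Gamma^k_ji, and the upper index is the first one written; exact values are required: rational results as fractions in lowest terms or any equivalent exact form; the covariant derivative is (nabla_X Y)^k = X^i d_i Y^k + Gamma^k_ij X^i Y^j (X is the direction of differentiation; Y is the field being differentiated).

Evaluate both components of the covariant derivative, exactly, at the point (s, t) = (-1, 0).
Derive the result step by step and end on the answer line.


E = 1/4, F = 0, G = 25/4 at the point
E_s = 0, E_t = 0, F_s = 0, F_t = 0, G_s = -5/2, G_t = 0
EG - F^2 = 25/16;  g^inv = (16/25) * [[25/4, 0], [0, 1/4]]
first-kind symbols [ij,l] = (1/2)(d_i g_jl + d_j g_il - d_l g_ij): [ss,s] = E_s/2 = 0, [ss,t] = F_s - E_t/2 = 0, [st,s] = E_t/2 = 0, [st,t] = G_s/2 = -5/4, [tt,s] = F_t - G_s/2 = 5/4, [tt,t] = G_t/2 = 0
Gamma^s_ij = (G*[ij,s] - F*[ij,t])/(EG - F^2), Gamma^t_ij = (E*[ij,t] - F*[ij,s])/(EG - F^2)
Gamma_sss = 0, Gamma_sst = 0, Gamma_stt = 5, Gamma_tss = 0, Gamma_tst = -1/5, Gamma_ttt = 0
X = (-1, -1), Y = (37/12, 2) at the point

Answer: (nabla_X Y)^s = -29/4, (nabla_X Y)^t = 101/60


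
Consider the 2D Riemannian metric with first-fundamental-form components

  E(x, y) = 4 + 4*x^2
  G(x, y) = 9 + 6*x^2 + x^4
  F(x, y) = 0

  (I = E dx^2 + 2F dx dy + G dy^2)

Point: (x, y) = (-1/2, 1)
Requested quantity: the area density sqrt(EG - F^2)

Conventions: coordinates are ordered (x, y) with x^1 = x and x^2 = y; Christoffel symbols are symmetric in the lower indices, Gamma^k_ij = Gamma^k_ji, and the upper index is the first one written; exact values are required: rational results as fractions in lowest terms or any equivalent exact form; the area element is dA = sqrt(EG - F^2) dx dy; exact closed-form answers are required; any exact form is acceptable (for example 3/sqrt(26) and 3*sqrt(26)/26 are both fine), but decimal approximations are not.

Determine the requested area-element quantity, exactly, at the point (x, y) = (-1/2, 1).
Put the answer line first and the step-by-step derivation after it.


Answer: sqrt(EG - F^2) = 13*sqrt(5)/4

E = 5, F = 0, G = 169/16; EG - F^2 = 845/16


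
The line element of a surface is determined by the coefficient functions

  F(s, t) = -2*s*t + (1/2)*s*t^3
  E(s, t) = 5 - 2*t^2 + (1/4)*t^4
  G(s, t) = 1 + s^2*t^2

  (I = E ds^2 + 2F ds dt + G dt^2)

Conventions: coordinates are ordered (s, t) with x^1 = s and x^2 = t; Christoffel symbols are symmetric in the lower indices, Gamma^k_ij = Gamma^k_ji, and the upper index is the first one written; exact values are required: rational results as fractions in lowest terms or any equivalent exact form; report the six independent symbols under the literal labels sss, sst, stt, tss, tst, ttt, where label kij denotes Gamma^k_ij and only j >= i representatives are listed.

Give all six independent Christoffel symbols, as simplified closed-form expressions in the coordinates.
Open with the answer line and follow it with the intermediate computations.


Answer: Gamma_sss = 0, Gamma_sst = (2*t^3 - 8*t)/(4*s^2*t^2 + t^4 - 8*t^2 + 20), Gamma_stt = (2*s*t^2 - 8*s)/(4*s^2*t^2 + t^4 - 8*t^2 + 20), Gamma_tss = 0, Gamma_tst = 4*s*t^2/(4*s^2*t^2 + t^4 - 8*t^2 + 20), Gamma_ttt = 4*s^2*t/(4*s^2*t^2 + t^4 - 8*t^2 + 20)

E = 5 - 2*t^2 + (1/4)*t^4; F = -2*s*t + (1/2)*s*t^3; G = 1 + s^2*t^2
Gamma^k_ij = (1/2) g^{kl} (d_i g_jl + d_j g_il - d_l g_ij), with g^inv = (1/(EG-F^2)) [[G, -F], [-F, E]]
first partials: E_s = 0, E_t = -4*t + t^3, F_s = -2*t + (1/2)*t^3, F_t = -2*s + (3/2)*s*t^2, G_s = 2*s*t^2, G_t = 2*s^2*t
D = EG - F^2 = 5 - 2*t^2 + (1/4)*t^4 + s^2*t^2
expanded: Gamma^s_ss = (G E_s - 2F F_s + F E_t)/(2D), Gamma^s_st = (G E_t - F G_s)/(2D), Gamma^s_tt = (2G F_t - G G_s - F G_t)/(2D), Gamma^t_ss = (2E F_s - E E_t - F E_s)/(2D), Gamma^t_st = (E G_s - F E_t)/(2D), Gamma^t_tt = (E G_t - 2F F_t + F G_s)/(2D); substitute and cancel common factors


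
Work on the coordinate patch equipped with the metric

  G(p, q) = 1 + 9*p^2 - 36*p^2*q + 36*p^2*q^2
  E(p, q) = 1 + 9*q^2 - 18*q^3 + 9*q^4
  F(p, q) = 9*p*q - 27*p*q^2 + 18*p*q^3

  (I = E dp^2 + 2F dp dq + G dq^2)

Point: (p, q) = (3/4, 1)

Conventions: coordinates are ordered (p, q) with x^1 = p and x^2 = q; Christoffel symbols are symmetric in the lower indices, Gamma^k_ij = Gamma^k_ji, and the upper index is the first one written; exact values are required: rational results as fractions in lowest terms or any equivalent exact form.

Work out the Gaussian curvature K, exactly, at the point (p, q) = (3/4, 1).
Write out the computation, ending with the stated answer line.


E = 1, F = 0, G = 97/16, EG - F^2 = 97/16 at the point
E_p = 0, E_q = 0, F_p = 0, F_q = 27/4, G_p = 27/2, G_q = 81/4
E_qq = 18, F_pq = 9, G_pp = 18
Brioschi: K = (det M1 - det M2) / (EG - F^2)^2 with the standard first/second-derivative matrices M1, M2.
M1 = [[-E_qq/2 + F_pq - G_pp/2, E_p/2, F_p - E_q/2], [F_q - G_p/2, E, F], [G_q/2, F, G]] = [[-9, 0, 0], [0, 1, 0], [81/8, 0, 97/16]]; det M1 = -873/16
M2 = [[0, E_q/2, G_p/2], [E_q/2, E, F], [G_p/2, F, G]] = [[0, 0, 27/4], [0, 1, 0], [27/4, 0, 97/16]]; det M2 = -729/16
det M1 - det M2 = -9; K = -9 / (97/16)^2 = -2304/9409

Answer: K = -2304/9409


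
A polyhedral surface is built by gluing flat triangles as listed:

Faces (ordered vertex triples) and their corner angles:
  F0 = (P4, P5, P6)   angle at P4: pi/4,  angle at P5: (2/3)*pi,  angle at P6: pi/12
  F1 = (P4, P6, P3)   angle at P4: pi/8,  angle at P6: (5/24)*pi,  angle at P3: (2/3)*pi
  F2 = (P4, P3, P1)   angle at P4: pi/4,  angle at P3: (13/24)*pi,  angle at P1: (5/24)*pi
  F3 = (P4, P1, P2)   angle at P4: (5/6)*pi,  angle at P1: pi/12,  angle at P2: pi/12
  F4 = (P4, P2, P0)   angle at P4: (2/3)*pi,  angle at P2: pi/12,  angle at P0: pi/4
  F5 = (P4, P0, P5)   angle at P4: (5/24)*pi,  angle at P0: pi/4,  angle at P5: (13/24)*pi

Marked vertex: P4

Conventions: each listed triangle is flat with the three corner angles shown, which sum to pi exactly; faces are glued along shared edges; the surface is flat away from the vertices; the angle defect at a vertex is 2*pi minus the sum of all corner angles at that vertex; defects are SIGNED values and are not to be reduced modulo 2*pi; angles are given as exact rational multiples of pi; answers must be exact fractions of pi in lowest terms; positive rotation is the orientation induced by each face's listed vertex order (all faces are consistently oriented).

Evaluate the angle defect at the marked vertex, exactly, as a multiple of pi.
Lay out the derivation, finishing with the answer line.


Sum of corner angles at P4: (7/3)*pi
defect = 2*pi - (7/3)*pi

Answer: defect(P4) = -pi/3


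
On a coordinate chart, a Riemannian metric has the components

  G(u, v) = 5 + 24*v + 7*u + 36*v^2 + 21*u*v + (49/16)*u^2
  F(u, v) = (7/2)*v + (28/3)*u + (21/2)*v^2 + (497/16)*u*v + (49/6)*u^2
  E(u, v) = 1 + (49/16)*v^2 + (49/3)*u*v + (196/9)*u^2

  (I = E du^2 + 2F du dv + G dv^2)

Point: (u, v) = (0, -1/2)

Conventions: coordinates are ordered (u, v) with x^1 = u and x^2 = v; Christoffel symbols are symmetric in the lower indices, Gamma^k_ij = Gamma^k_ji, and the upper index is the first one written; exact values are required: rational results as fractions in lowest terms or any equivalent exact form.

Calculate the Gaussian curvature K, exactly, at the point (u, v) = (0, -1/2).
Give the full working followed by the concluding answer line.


E = 113/64, F = 7/8, G = 2, EG - F^2 = 177/64 at the point
E_u = -49/6, E_v = -49/16, F_u = -595/96, F_v = -7, G_u = -7/2, G_v = -12
E_vv = 49/8, F_uv = 497/16, G_uu = 49/8
Evaluate Brioschi's two determinant matrices M1, M2 and divide by (EG - F^2)^2.
M1 = [[-E_vv/2 + F_uv - G_uu/2, E_u/2, F_u - E_v/2], [F_v - G_u/2, E, F], [G_v/2, F, G]] = [[399/16, -49/12, -14/3], [-21/4, 113/64, 7/8], [-6, 7/8, 2]]; det M1 = 19999/1024
M2 = [[0, E_v/2, G_u/2], [E_v/2, E, F], [G_u/2, F, G]] = [[0, -49/32, -7/4], [-49/32, 113/64, 7/8], [-7/4, 7/8, 2]]; det M2 = -5537/1024
det M1 - det M2 = 399/16; K = 399/16 / (177/64)^2 = 34048/10443

Answer: K = 34048/10443


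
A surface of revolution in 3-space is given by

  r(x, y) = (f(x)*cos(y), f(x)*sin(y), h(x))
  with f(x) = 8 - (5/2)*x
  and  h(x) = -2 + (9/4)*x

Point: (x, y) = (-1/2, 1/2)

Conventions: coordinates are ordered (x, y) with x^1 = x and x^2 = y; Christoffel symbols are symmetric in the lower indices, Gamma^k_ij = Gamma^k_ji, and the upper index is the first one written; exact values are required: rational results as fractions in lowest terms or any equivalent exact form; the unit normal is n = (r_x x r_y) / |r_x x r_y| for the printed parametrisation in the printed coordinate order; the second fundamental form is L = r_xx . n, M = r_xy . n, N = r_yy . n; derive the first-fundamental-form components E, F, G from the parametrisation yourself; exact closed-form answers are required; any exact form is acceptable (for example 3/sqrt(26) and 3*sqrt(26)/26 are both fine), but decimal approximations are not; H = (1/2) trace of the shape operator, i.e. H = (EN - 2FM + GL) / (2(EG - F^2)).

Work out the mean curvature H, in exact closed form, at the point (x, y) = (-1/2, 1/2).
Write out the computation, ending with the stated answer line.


f = 37/4, f' = -5/2, f'' = 0, h' = 9/4, h'' = 0
E = 181/16, F = 0, G = 1369/16; answer radicand W^2 = 181/16
unnormalised second-form numerators: l = 0, m = 0, n = 333/16; L = l/sqrt(181/16), and similarly M = m/sqrt(W^2), N = n/sqrt(W^2)
H = (E*n - 2*F*m + G*l) / (2*(EG - F^2)*sqrt(W^2)); E*n - 2*F*m + G*l = 60273/256, EG - F^2 = 247789/256, so H = (9/74)/sqrt(181/16)

Answer: H = 18*sqrt(181)/6697


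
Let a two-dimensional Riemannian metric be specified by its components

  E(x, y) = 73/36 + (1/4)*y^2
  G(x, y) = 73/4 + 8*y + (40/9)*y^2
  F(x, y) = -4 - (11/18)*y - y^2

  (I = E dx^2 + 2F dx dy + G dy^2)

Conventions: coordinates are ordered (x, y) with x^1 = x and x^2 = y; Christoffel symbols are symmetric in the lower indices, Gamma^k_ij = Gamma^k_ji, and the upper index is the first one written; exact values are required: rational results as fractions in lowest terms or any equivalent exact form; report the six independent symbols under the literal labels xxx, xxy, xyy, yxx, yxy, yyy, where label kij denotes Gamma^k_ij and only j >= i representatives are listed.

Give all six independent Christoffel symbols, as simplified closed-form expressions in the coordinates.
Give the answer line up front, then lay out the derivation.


Answer: Gamma_xxx = (-36*y^3 - 22*y^2 - 144*y)/(16*y^4 + 112*y^3 + 749*y^2 + 1632*y + 3025), Gamma_xxy = (160*y^3 + 288*y^2 + 657*y)/(16*y^4 + 112*y^3 + 749*y^2 + 1632*y + 3025), Gamma_xyy = (-640*y^3 - 1728*y^2 - 3048*y + 698)/(16*y^4 + 112*y^3 + 749*y^2 + 1632*y + 3025), Gamma_yxx = (-9*y^3 - 73*y)/(16*y^4 + 112*y^3 + 749*y^2 + 1632*y + 3025), Gamma_yxy = (36*y^3 + 22*y^2 + 144*y)/(16*y^4 + 112*y^3 + 749*y^2 + 1632*y + 3025), Gamma_yyy = (-128*y^3 - 120*y^2 + 92*y + 816)/(16*y^4 + 112*y^3 + 749*y^2 + 1632*y + 3025)

E = 73/36 + (1/4)*y^2; F = -4 - (11/18)*y - y^2; G = 73/4 + 8*y + (40/9)*y^2
Gamma^k_ij = (1/2) g^{kl} (d_i g_jl + d_j g_il - d_l g_ij), with g^inv = (1/(EG-F^2)) [[G, -F], [-F, E]]
first partials: E_x = 0, E_y = (1/2)*y, F_x = 0, F_y = -11/18 - 2*y, G_x = 0, G_y = 8 + (80/9)*y
D = EG - F^2 = 3025/144 + (34/3)*y + (749/144)*y^2 + (7/9)*y^3 + (1/9)*y^4
expanded: Gamma^x_xx = (G E_x - 2F F_x + F E_y)/(2D), Gamma^x_xy = (G E_y - F G_x)/(2D), Gamma^x_yy = (2G F_y - G G_x - F G_y)/(2D), Gamma^y_xx = (2E F_x - E E_y - F E_x)/(2D), Gamma^y_xy = (E G_x - F E_y)/(2D), Gamma^y_yy = (E G_y - 2F F_y + F G_x)/(2D); substitute and cancel common factors
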